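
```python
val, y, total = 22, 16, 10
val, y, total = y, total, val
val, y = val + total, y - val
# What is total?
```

Trace:
`val, y, total = 22, 16, 10` → val = 22; y = 16; total = 10
`val, y, total = y, total, val` → val = 16; y = 10; total = 22
`val, y = val + total, y - val` → val = 38; y = -6
So total = 22

Answer: 22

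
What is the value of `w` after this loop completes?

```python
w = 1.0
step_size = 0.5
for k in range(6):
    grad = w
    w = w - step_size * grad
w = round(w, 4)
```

Gradient descent: w = 1.0 * (1 - 0.5)^6
`w` takes the values: 1.0 → 0.5 → 0.25 → 0.125 → 0.0625 → 0.03125 → 0.015625 → 0.0156

Answer: 0.0156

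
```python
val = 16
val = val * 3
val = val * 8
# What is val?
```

Trace:
`val = 16` → val = 16
`val = val * 3` → val = 48
`val = val * 8` → val = 384
So val = 384

Answer: 384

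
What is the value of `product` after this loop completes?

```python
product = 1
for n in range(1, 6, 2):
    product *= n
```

Product of 1, 3, 5, ... up to 5
`product` takes the values: 1 → 3 → 15

Answer: 15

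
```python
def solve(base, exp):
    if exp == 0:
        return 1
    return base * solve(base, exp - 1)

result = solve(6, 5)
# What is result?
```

solve(6, 5) = 6 * 6 * 6 * 6 * 6 = 7776

Answer: 7776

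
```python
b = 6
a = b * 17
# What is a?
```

Trace:
`b = 6` → b = 6
`a = b * 17` → a = 102
So a = 102

Answer: 102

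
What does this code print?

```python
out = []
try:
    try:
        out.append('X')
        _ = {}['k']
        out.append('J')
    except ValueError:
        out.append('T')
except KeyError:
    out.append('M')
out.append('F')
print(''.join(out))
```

Execution trace: 'X' (try body) → 'M' (outer except KeyError) → 'F' (after the try/except). Output: XMF

Answer: XMF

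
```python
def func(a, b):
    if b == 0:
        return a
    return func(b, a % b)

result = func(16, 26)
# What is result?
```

func(16, 26) -> func(26, 16) -> func(16, 10) -> func(10, 6) -> func(6, 4) -> func(4, 2) -> func(2, 0) -> 2

Answer: 2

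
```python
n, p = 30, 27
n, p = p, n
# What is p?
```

Trace:
`n, p = 30, 27` → n = 30; p = 27
`n, p = p, n` → n = 27; p = 30
So p = 30

Answer: 30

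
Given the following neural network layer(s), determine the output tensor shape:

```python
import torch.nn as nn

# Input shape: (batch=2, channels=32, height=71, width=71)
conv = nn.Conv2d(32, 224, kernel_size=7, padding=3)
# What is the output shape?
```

Input: (2, 32, 71, 71) -> Output: (2, 224, 71, 71)

Answer: (2, 224, 71, 71)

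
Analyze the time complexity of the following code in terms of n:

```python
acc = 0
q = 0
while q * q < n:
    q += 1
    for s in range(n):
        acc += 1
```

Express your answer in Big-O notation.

Each loop level contributes: √n × n. Multiplying the contributions gives O(n√n).

Answer: O(n√n)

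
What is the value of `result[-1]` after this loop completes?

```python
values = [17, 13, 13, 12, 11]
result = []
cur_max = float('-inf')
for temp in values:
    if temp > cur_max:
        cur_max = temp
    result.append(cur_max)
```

Running max ends at 17
`result` takes the values: [] → [17] → [17, 17] → [17, 17, 17] → [17, 17, 17, 17] → [17, 17, 17, 17, 17]
So `result[-1]` = 17

Answer: 17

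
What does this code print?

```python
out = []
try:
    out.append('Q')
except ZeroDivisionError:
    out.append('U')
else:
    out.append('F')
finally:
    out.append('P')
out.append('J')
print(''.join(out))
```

Execution trace: 'Q' (try body, no exception) → 'F' (else) → 'P' (finally) → 'J' (after the try/except). Output: QFPJ

Answer: QFPJ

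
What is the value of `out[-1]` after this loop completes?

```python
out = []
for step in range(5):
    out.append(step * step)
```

Last element of squares 0 to 4
`out` takes the values: [] → [0] → [0, 1] → [0, 1, 4] → [0, 1, 4, 9] → [0, 1, 4, 9, 16]
So `out[-1]` = 16

Answer: 16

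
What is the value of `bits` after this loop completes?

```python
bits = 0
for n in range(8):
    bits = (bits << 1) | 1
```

Build 8 consecutive 1-bits: 0b11111111
`bits` takes the values: 0 → 1 → 3 → 7 → 15 → 31 → 63 → 127 → 255

Answer: 255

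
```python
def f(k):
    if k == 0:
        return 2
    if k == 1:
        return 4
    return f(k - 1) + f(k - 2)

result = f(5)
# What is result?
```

Build up from base cases: f(0)=2, f(1)=4, f(2)=6, f(3)=10, f(4)=16, f(5)=26

Answer: 26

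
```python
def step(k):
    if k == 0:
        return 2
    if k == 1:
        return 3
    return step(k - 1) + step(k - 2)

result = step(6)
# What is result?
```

Build up from base cases: step(0)=2, step(1)=3, step(2)=5, step(3)=8, step(4)=13, step(5)=21, step(6)=34

Answer: 34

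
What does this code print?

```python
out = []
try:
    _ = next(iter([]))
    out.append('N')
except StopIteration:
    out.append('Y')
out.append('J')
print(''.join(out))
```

Execution trace: 'Y' (except StopIteration) → 'J' (after the try/except). Output: YJ

Answer: YJ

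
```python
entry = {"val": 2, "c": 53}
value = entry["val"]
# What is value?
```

Trace:
`entry = {"val": 2, "c": 53}` → entry = {'val': 2, 'c': 53}
`value = entry["val"]` → value = 2
So value = 2

Answer: 2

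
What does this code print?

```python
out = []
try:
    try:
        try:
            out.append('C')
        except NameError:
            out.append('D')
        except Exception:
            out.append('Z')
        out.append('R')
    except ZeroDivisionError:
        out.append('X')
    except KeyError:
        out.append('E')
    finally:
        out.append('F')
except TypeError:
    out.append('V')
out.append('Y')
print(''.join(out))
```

Execution trace: 'C' (inner try body, no exception) → 'R' (try body, no exception) → 'F' (finally) → 'Y' (after the try/except). Output: CRFY

Answer: CRFY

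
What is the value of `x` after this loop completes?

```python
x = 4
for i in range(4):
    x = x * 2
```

Multiply by 2, 4 times: 4 * 2^4 = 64
`x` takes the values: 4 → 8 → 16 → 32 → 64

Answer: 64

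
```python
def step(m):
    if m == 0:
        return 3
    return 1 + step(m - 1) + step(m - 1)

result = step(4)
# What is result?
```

step(m) = 1 + 2·step(m-1), step(0)=3. Closed form: (3+1)·2^4 - 1 = 63.

Answer: 63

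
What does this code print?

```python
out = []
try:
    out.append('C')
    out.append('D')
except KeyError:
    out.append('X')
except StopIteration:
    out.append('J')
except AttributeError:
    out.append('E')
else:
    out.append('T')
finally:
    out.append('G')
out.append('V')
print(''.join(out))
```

Execution trace: 'C' (try body) → 'D' (try body, no exception) → 'T' (else) → 'G' (finally) → 'V' (after the try/except). Output: CDTGV

Answer: CDTGV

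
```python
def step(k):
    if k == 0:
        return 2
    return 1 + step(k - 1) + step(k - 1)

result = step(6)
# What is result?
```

step(k) = 1 + 2·step(k-1), step(0)=2. Closed form: (2+1)·2^6 - 1 = 191.

Answer: 191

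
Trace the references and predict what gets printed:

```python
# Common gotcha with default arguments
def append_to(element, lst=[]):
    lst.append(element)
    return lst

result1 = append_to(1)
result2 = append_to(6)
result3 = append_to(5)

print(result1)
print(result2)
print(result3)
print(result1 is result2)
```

Key concept: mutable default argument gotcha.
Step by step:
`result1 = append_to(1)` → result1 = [1]
`result2 = append_to(6)` → result1 = [1, 6] (same object as result2); result2 = [1, 6] (same object as result1)
`result3 = append_to(5)` → result1 = [1, 6, 5] (same object as result2, result3); result2 = [1, 6, 5] (same object as result1, result3); result3 = [1, 6, 5] (same object as result1, result2)
`print(result1)` → prints [1, 6, 5]
`print(result2)` → prints [1, 6, 5]
`print(result3)` → prints [1, 6, 5]
`print(result1 is result2)` → prints True

Answer:
[1, 6, 5]
[1, 6, 5]
[1, 6, 5]
True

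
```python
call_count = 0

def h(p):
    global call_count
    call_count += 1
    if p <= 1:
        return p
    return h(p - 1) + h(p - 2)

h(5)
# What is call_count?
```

Calls(p) = 1 + Calls(p-1) + Calls(p-2); Calls(0)=Calls(1)=1. For p=5 this gives 15.

Answer: 15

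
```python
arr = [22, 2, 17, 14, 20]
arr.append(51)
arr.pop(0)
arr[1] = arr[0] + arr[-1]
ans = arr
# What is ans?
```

Trace:
`arr = [22, 2, 17, 14, 20]` → arr = [22, 2, 17, 14, 20]
`arr.append(51)` → arr = [22, 2, 17, 14, 20, 51]
`arr.pop(0)` → arr = [2, 17, 14, 20, 51]
`arr[1] = arr[0] + arr[-1]` → arr = [2, 53, 14, 20, 51]
`ans = arr` → ans = [2, 53, 14, 20, 51]
So ans = [2, 53, 14, 20, 51]

Answer: [2, 53, 14, 20, 51]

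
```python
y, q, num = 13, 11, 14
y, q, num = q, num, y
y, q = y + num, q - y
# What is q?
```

Trace:
`y, q, num = 13, 11, 14` → y = 13; q = 11; num = 14
`y, q, num = q, num, y` → y = 11; q = 14; num = 13
`y, q = y + num, q - y` → y = 24; q = 3
So q = 3

Answer: 3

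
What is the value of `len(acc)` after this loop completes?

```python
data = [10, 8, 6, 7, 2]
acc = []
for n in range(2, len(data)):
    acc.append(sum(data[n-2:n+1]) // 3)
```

Number of 3-element averages
`acc` takes the values: [] → [8] → [8, 7] → [8, 7, 5]
So `len(acc)` = 3

Answer: 3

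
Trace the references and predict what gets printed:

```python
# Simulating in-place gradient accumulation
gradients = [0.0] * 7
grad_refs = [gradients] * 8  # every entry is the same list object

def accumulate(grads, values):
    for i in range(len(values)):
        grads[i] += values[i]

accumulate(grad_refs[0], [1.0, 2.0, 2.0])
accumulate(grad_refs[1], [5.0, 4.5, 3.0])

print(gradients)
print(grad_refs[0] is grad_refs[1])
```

Key concept: gradient accumulation aliasing.
Step by step:
`gradients = [0.0] * 7` → gradients = [0.0, 0.0, 0.0, 0.0, 0.0, 0.0, 0.0]
`grad_refs = [gradients] * 8` → grad_refs = [[0.0, 0.0, 0.0, 0.0, 0.0, 0.0, 0.0], [0.0, 0.0, 0.0, 0.0, 0.0, 0.0, 0.0], [0.0, 0.0, 0.0, 0.0, 0.0, 0.0, 0.0], [0.0, 0.0, 0.0, 0.0, 0.0, 0.0, 0.0], [0.0, 0.0, 0.0, 0.0, 0.0, 0.0, 0.0], [0.0, 0.0, 0.0, 0.0, 0.0, 0.0, 0.0], [0.0, 0.0, 0.0, 0.0, 0.0, 0.0, 0.0], [0.0, 0.0, 0.0, 0.0, 0.0, 0.0, 0.0]]
`accumulate(grad_refs[0], [1.0, 2.0, 2.0])` → gradients = [1.0, 2.0, 2.0, 0.0, 0.0, 0.0, 0.0]; grad_refs = [[1.0, 2.0, 2.0, 0.0, 0.0, 0.0, 0.0], [1.0, 2.0, 2.0, 0.0, 0.0, 0.0, 0.0], [1.0, 2.0, 2.0, 0.0, 0.0, 0.0, 0.0], [1.0, 2.0, 2.0, 0.0, 0.0, 0.0, 0.0], [1.0, 2.0, 2.0, 0.0, 0.0, 0.0, 0.0], [1.0, 2.0, 2.0, 0.0, 0.0, 0.0, 0.0], [1.0, 2.0, 2.0, 0.0, 0.0, 0.0, 0.0], [1.0, 2.0, 2.0, 0.0, 0.0, 0.0, 0.0]]
`accumulate(grad_refs[1], [5.0, 4.5, 3.0])` → gradients = [6.0, 6.5, 5.0, 0.0, 0.0, 0.0, 0.0]; grad_refs = [[6.0, 6.5, 5.0, 0.0, 0.0, 0.0, 0.0], [6.0, 6.5, 5.0, 0.0, 0.0, 0.0, 0.0], [6.0, 6.5, 5.0, 0.0, 0.0, 0.0, 0.0], [6.0, 6.5, 5.0, 0.0, 0.0, 0.0, 0.0], [6.0, 6.5, 5.0, 0.0, 0.0, 0.0, 0.0], [6.0, 6.5, 5.0, 0.0, 0.0, 0.0, 0.0], [6.0, 6.5, 5.0, 0.0, 0.0, 0.0, 0.0], [6.0, 6.5, 5.0, 0.0, 0.0, 0.0, 0.0]]
`print(gradients)` → prints [6.0, 6.5, 5.0, 0.0, 0.0, 0.0, 0.0]
`print(grad_refs[0] is grad_refs[1])` → prints True

Answer:
[6.0, 6.5, 5.0, 0.0, 0.0, 0.0, 0.0]
True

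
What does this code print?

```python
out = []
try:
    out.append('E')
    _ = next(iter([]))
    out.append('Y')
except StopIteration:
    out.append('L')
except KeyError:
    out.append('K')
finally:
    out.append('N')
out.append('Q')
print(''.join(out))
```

Execution trace: 'E' (try body) → 'L' (except StopIteration) → 'N' (finally) → 'Q' (after the try/except). Output: ELNQ

Answer: ELNQ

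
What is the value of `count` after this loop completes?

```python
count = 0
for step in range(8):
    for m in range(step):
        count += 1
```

Triangle number: 0+1+2+...+7
`count` takes the values: 0 → 1 → 2 → 3 → 4 → 5 → 6 → 7 → 8 → 9 → 10 → 11 → 12 → 13 → 14 → 15 → 16 → 17 → 18 → 19 → 20 → 21 → 22 → 23 → 24 → 25 → 26 → 27 → 28

Answer: 28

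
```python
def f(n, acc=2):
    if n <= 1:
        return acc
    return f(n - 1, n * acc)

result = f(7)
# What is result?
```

Accumulator trace (n, acc): (7, 2) -> (6, 14) -> (5, 84) -> (4, 420) -> (3, 1680) -> (2, 5040) -> (1, 10080) -> return 10080

Answer: 10080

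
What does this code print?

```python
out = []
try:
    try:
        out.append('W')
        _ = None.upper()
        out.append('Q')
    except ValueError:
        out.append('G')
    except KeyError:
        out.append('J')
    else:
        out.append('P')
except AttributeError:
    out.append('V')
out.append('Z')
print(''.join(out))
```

Execution trace: 'W' (try body) → 'V' (outer except AttributeError) → 'Z' (after the try/except). Output: WVZ

Answer: WVZ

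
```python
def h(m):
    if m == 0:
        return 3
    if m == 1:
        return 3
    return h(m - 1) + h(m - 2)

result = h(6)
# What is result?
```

Build up from base cases: h(0)=3, h(1)=3, h(2)=6, h(3)=9, h(4)=15, h(5)=24, h(6)=39

Answer: 39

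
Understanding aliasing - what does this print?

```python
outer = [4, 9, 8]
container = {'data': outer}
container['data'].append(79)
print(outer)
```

Key concept: dict holds reference to list.
Step by step:
`outer = [4, 9, 8]` → outer = [4, 9, 8]
`container = {'data': outer}` → container = {'data': [4, 9, 8]}
`container['data'].append(79)` → outer = [4, 9, 8, 79]; container = {'data': [4, 9, 8, 79]}
`print(outer)` → prints [4, 9, 8, 79]

Answer: [4, 9, 8, 79]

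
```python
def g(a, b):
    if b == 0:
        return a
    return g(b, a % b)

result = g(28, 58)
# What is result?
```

g(28, 58) -> g(58, 28) -> g(28, 2) -> g(2, 0) -> 2

Answer: 2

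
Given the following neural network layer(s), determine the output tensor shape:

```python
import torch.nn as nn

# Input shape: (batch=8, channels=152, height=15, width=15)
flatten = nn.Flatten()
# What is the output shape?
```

Input: (8, 152, 15, 15) -> Output: (8, 34200)

Answer: (8, 34200)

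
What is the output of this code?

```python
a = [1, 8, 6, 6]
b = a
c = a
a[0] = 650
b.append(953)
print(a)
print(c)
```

Key concept: multiple aliases.
Step by step:
`a = [1, 8, 6, 6]` → a = [1, 8, 6, 6]
`b = a` → b = [1, 8, 6, 6] (same object as a)
`c = a` → c = [1, 8, 6, 6] (same object as a, b)
`a[0] = 650` → a = [650, 8, 6, 6] (same object as b, c); b = [650, 8, 6, 6] (same object as a, c); c = [650, 8, 6, 6] (same object as a, b)
`b.append(953)` → a = [650, 8, 6, 6, 953] (same object as b, c); b = [650, 8, 6, 6, 953] (same object as a, c); c = [650, 8, 6, 6, 953] (same object as a, b)
`print(a)` → prints [650, 8, 6, 6, 953]
`print(c)` → prints [650, 8, 6, 6, 953]

Answer:
[650, 8, 6, 6, 953]
[650, 8, 6, 6, 953]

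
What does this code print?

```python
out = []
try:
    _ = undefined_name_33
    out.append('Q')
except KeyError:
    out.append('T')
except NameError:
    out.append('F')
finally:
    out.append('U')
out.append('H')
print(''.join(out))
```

Execution trace: 'F' (except NameError) → 'U' (finally) → 'H' (after the try/except). Output: FUH

Answer: FUH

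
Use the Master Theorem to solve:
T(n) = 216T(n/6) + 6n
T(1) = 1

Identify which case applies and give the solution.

a=216, b=6, f(n)=6n. log_6(216) = 3. Since c=1 < 3, Case 1 applies: T(n) = Θ(n^log_b(a)) = O(n^3).

Answer: O(n^3) - Case 1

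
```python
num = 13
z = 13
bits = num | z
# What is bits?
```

Trace:
`num = 13` → num = 13
`z = 13` → z = 13
`bits = num | z` → bits = 13
So bits = 13

Answer: 13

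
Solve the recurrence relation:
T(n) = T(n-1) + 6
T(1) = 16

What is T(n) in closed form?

Unrolling: T(n) = T(1) + 6·(n-1) = 16 + 6(n-1) = 6n + 10.

Answer: T(n) = 6n + 10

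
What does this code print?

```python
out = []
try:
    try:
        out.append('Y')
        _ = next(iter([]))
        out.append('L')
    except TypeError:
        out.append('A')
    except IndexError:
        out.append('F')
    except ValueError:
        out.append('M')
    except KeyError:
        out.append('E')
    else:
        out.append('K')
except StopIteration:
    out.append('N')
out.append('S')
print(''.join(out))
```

Execution trace: 'Y' (try body) → 'N' (outer except StopIteration) → 'S' (after the try/except). Output: YNS

Answer: YNS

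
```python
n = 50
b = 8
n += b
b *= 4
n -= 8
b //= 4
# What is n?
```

Trace:
`n = 50` → n = 50
`b = 8` → b = 8
`n += b` → n = 58
`b *= 4` → b = 32
`n -= 8` → n = 50
`b //= 4` → b = 8
So n = 50

Answer: 50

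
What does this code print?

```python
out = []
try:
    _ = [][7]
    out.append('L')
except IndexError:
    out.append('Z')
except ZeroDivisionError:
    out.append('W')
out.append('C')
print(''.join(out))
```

Execution trace: 'Z' (except IndexError) → 'C' (after the try/except). Output: ZC

Answer: ZC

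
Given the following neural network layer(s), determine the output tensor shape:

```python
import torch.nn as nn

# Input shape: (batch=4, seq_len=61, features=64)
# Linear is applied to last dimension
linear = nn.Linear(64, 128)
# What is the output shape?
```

Input: (4, 61, 64) -> Output: (4, 61, 128)

Answer: (4, 61, 128)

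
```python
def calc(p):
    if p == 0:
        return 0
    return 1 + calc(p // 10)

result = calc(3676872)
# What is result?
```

Count of digits of 3676872: 7

Answer: 7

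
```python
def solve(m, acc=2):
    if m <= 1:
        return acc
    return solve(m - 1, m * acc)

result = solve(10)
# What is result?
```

Accumulator trace (n, acc): (10, 2) -> (9, 20) -> (8, 180) -> (7, 1440) -> (6, 10080) -> (5, 60480) -> (4, 302400) -> (3, 1209600) -> (2, 3628800) -> (1, 7257600) -> return 7257600

Answer: 7257600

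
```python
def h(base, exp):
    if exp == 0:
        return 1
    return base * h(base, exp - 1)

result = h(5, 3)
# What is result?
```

h(5, 3) = 5 * 5 * 5 = 125

Answer: 125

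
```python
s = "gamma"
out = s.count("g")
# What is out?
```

Trace:
`s = "gamma"` → s = 'gamma'
`out = s.count("g")` → out = 1
So out = 1

Answer: 1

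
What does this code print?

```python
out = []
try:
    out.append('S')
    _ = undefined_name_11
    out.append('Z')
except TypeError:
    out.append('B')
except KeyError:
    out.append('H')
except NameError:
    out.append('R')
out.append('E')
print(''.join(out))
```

Execution trace: 'S' (try body) → 'R' (except NameError) → 'E' (after the try/except). Output: SRE

Answer: SRE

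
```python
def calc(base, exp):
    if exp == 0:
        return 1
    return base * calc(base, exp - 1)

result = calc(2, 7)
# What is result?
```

calc(2, 7) = 2 * 2 * 2 * 2 * 2 * 2 * 2 = 128

Answer: 128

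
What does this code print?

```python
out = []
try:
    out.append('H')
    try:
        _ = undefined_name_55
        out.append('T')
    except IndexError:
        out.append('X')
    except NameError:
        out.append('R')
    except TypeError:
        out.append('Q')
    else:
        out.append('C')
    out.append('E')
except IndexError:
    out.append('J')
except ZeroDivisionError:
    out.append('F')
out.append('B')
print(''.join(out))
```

Execution trace: 'H' (try body) → 'R' (inner except NameError) → 'E' (try body, no exception) → 'B' (after the try/except). Output: HREB

Answer: HREB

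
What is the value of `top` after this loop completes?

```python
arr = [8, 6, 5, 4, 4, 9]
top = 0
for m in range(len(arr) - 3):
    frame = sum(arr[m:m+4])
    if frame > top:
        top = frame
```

Max sum of 4-element window in [8, 6, 5, 4, 4, 9]
`top` takes the values: 0 → 23

Answer: 23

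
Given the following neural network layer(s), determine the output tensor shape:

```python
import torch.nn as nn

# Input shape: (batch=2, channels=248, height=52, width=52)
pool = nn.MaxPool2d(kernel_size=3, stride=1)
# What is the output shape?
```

Input: (2, 248, 52, 52) -> Output: (2, 248, 50, 50)

Answer: (2, 248, 50, 50)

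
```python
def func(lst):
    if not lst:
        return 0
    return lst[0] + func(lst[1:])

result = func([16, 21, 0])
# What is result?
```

16 + 21 + 0 + 0 = 37

Answer: 37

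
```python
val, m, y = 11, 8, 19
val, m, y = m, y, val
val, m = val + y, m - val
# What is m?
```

Trace:
`val, m, y = 11, 8, 19` → val = 11; m = 8; y = 19
`val, m, y = m, y, val` → val = 8; m = 19; y = 11
`val, m = val + y, m - val` → val = 19; m = 11
So m = 11

Answer: 11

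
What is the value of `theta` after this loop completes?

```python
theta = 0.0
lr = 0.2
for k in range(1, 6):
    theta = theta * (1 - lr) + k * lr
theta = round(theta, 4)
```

Moving average with lr=0.2
`theta` takes the values: 0.0 → 0.2 → 0.56 → 1.048 → 1.6384 → 2.31072 → 2.3107

Answer: 2.3107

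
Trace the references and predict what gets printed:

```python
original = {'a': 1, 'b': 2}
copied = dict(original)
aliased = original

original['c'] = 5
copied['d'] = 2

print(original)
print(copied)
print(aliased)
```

Key concept: dict() creates copy, assignment creates alias.
Step by step:
`original = {'a': 1, 'b': 2}` → original = {'a': 1, 'b': 2}
`copied = dict(original)` → copied = {'a': 1, 'b': 2}
`aliased = original` → aliased = {'a': 1, 'b': 2} (same object as original)
`original['c'] = 5` → original = {'a': 1, 'b': 2, 'c': 5} (same object as aliased); aliased = {'a': 1, 'b': 2, 'c': 5} (same object as original)
`copied['d'] = 2` → copied = {'a': 1, 'b': 2, 'd': 2}
`print(original)` → prints {'a': 1, 'b': 2, 'c': 5}
`print(copied)` → prints {'a': 1, 'b': 2, 'd': 2}
`print(aliased)` → prints {'a': 1, 'b': 2, 'c': 5}

Answer:
{'a': 1, 'b': 2, 'c': 5}
{'a': 1, 'b': 2, 'd': 2}
{'a': 1, 'b': 2, 'c': 5}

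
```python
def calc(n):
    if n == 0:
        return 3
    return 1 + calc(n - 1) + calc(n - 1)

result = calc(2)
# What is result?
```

calc(n) = 1 + 2·calc(n-1), calc(0)=3. Closed form: (3+1)·2^2 - 1 = 15.

Answer: 15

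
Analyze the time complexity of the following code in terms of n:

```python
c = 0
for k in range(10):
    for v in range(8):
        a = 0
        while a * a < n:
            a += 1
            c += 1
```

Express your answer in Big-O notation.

Each loop level contributes: 1 × 1 × √n. Multiplying the contributions gives O(√n).

Answer: O(√n)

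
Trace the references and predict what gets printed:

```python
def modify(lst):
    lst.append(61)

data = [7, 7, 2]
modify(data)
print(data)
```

Key concept: function modifies passed list.
Step by step:
`data = [7, 7, 2]` → data = [7, 7, 2]
`modify(data)` → data = [7, 7, 2, 61]
`print(data)` → prints [7, 7, 2, 61]

Answer: [7, 7, 2, 61]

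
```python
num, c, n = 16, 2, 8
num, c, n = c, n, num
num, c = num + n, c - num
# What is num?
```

Trace:
`num, c, n = 16, 2, 8` → num = 16; c = 2; n = 8
`num, c, n = c, n, num` → num = 2; c = 8; n = 16
`num, c = num + n, c - num` → num = 18; c = 6
So num = 18

Answer: 18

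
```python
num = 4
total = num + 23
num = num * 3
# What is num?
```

Trace:
`num = 4` → num = 4
`total = num + 23` → total = 27
`num = num * 3` → num = 12
So num = 12

Answer: 12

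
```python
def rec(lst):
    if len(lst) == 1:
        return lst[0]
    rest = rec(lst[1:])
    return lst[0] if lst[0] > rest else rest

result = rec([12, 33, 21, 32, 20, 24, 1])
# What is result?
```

Recursive max over [12, 33, 21, 32, 20, 24, 1] = 33

Answer: 33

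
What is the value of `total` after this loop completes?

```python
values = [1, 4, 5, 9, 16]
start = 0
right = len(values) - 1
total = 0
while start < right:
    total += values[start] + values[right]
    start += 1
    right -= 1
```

Sum of pairs from ends
`total` takes the values: 0 → 17 → 30

Answer: 30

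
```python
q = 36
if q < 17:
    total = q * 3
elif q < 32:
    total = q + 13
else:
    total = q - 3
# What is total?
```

Trace:
`q = 36` → q = 36
`if q < 17: ...` → q < 17 is False, q < 32 is False, take else branch → total = 33
So total = 33

Answer: 33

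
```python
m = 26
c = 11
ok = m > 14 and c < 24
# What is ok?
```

Trace:
`m = 26` → m = 26
`c = 11` → c = 11
`ok = m > 14 and c < 24` → ok = True
So ok = True

Answer: True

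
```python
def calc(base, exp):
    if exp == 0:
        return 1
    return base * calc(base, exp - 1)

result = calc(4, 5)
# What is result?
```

calc(4, 5) = 4 * 4 * 4 * 4 * 4 = 1024

Answer: 1024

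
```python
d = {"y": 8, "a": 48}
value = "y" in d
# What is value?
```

Trace:
`d = {"y": 8, "a": 48}` → d = {'y': 8, 'a': 48}
`value = "y" in d` → value = True
So value = True

Answer: True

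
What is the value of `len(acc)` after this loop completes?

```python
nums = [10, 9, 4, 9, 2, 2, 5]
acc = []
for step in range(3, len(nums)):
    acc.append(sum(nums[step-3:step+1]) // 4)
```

Number of 4-element averages
`acc` takes the values: [] → [8] → [8, 6] → [8, 6, 4] → [8, 6, 4, 4]
So `len(acc)` = 4

Answer: 4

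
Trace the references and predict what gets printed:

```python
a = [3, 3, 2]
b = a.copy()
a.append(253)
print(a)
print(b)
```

Key concept: list.copy() creates independent copy.
Step by step:
`a = [3, 3, 2]` → a = [3, 3, 2]
`b = a.copy()` → b = [3, 3, 2]
`a.append(253)` → a = [3, 3, 2, 253]
`print(a)` → prints [3, 3, 2, 253]
`print(b)` → prints [3, 3, 2]

Answer:
[3, 3, 2, 253]
[3, 3, 2]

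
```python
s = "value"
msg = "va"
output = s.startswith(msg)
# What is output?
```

Trace:
`s = "value"` → s = 'value'
`msg = "va"` → msg = 'va'
`output = s.startswith(msg)` → output = True
So output = True

Answer: True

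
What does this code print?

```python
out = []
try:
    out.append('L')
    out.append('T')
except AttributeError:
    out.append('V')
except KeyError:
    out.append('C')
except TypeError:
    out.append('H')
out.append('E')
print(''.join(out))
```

Execution trace: 'L' (try body) → 'T' (try body, no exception) → 'E' (after the try/except). Output: LTE

Answer: LTE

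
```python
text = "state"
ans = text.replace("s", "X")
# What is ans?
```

Trace:
`text = "state"` → text = 'state'
`ans = text.replace("s", "X")` → ans = 'Xtate'
So ans = 'Xtate'

Answer: 'Xtate'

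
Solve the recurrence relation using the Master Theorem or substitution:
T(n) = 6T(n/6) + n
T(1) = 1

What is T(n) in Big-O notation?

By Master Theorem: a=6, b=6, f(n)=n. Since log_6(6) = 1 and f(n) = Θ(n^1), Case 2 applies. T(n) = O(n log n).

Answer: O(n log n)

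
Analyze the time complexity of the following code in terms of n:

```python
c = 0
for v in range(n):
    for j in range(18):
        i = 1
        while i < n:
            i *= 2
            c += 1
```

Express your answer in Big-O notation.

Each loop level contributes: n × 1 × log n. Multiplying the contributions gives O(n log n).

Answer: O(n log n)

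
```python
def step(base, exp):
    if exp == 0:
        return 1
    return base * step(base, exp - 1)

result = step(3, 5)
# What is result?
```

step(3, 5) = 3 * 3 * 3 * 3 * 3 = 243

Answer: 243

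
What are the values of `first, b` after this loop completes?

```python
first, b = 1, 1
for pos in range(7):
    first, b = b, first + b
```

Fibonacci: after 7 iterations
`first, b` takes the values: (1, 1) → (1, 2) → (2, 3) → (3, 5) → (5, 8) → (8, 13) → (13, 21) → (21, 34)

Answer: 21, 34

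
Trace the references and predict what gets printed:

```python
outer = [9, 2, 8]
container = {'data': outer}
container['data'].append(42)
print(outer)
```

Key concept: dict holds reference to list.
Step by step:
`outer = [9, 2, 8]` → outer = [9, 2, 8]
`container = {'data': outer}` → container = {'data': [9, 2, 8]}
`container['data'].append(42)` → outer = [9, 2, 8, 42]; container = {'data': [9, 2, 8, 42]}
`print(outer)` → prints [9, 2, 8, 42]

Answer: [9, 2, 8, 42]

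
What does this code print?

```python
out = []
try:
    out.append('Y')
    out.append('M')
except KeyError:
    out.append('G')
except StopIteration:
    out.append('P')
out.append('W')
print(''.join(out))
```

Execution trace: 'Y' (try body) → 'M' (try body, no exception) → 'W' (after the try/except). Output: YMW

Answer: YMW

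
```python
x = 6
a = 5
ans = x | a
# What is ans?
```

Trace:
`x = 6` → x = 6
`a = 5` → a = 5
`ans = x | a` → ans = 7
So ans = 7

Answer: 7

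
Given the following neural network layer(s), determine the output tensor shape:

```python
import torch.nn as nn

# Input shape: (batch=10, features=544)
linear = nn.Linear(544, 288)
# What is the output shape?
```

Input: (10, 544) -> Output: (10, 288)

Answer: (10, 288)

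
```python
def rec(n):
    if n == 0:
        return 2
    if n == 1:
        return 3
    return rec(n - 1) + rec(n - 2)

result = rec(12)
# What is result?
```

Build up from base cases: rec(0)=2, rec(1)=3, rec(2)=5, rec(3)=8, rec(4)=13, rec(5)=21, rec(6)=34, ..., rec(12)=610

Answer: 610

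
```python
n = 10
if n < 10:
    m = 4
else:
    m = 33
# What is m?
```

Trace:
`n = 10` → n = 10
`if n < 10: ...` → n < 10 is False, take else branch → m = 33
So m = 33

Answer: 33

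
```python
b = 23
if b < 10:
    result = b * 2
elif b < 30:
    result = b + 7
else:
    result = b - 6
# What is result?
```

Trace:
`b = 23` → b = 23
`if b < 10: ...` → b < 10 is False, b < 30 is True → result = 30
So result = 30

Answer: 30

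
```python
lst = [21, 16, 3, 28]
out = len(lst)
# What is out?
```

Trace:
`lst = [21, 16, 3, 28]` → lst = [21, 16, 3, 28]
`out = len(lst)` → out = 4
So out = 4

Answer: 4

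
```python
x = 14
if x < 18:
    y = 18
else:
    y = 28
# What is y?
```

Trace:
`x = 14` → x = 14
`if x < 18: ...` → x < 18 is True → y = 18
So y = 18

Answer: 18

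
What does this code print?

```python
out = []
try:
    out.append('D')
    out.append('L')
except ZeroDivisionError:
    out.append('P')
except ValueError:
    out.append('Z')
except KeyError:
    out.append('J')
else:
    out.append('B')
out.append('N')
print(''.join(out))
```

Execution trace: 'D' (try body) → 'L' (try body, no exception) → 'B' (else) → 'N' (after the try/except). Output: DLBN

Answer: DLBN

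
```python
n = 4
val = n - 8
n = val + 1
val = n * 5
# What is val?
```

Trace:
`n = 4` → n = 4
`val = n - 8` → val = -4
`n = val + 1` → n = -3
`val = n * 5` → val = -15
So val = -15

Answer: -15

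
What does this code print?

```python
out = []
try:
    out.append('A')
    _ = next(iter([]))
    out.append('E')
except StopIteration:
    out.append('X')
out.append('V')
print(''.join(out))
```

Execution trace: 'A' (try body) → 'X' (except StopIteration) → 'V' (after the try/except). Output: AXV

Answer: AXV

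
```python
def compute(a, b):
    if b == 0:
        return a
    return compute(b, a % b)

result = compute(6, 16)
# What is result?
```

compute(6, 16) -> compute(16, 6) -> compute(6, 4) -> compute(4, 2) -> compute(2, 0) -> 2

Answer: 2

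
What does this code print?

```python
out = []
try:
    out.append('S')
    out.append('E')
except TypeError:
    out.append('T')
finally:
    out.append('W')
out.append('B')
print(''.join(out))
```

Execution trace: 'S' (try body) → 'E' (try body, no exception) → 'W' (finally) → 'B' (after the try/except). Output: SEWB

Answer: SEWB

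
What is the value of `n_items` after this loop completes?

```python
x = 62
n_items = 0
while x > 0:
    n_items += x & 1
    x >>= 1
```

Count set bits in 62 (binary: 0b111110)
`n_items` takes the values: 0 → 1 → 2 → 3 → 4 → 5

Answer: 5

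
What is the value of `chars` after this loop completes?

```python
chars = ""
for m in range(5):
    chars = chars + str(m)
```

Concatenate digits 0 to 4
`chars` takes the values: "" → "0" → "01" → "012" → "0123" → "01234"

Answer: "01234"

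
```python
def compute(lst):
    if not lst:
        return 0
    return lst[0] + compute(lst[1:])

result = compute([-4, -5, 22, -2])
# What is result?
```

(-4) + (-5) + 22 + (-2) + 0 = 11

Answer: 11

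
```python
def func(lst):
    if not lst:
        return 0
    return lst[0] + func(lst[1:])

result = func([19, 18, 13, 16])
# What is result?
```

19 + 18 + 13 + 16 + 0 = 66

Answer: 66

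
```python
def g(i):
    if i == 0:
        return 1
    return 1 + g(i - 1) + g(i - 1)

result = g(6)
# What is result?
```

g(i) = 1 + 2·g(i-1), g(0)=1. Closed form: (1+1)·2^6 - 1 = 127.

Answer: 127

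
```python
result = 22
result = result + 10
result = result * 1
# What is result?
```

Trace:
`result = 22` → result = 22
`result = result + 10` → result = 32
`result = result * 1` → result = 32
So result = 32

Answer: 32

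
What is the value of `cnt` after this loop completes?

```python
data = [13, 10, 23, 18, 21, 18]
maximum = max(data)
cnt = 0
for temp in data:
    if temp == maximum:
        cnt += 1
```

Count of max value 23 in [13, 10, 23, 18, 21, 18]
`cnt` takes the values: 0 → 1

Answer: 1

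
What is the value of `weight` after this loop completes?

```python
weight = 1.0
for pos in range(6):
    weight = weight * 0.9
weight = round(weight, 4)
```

Exponential decay: 1.0 * 0.9^6
`weight` takes the values: 1.0 → 0.9 → 0.81 → 0.729 → 0.6561 → 0.59049 → 0.531441 → 0.5314

Answer: 0.5314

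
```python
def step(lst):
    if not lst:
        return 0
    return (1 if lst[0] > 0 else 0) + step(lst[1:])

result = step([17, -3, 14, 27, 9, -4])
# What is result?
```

Count of positive elements in [17, -3, 14, 27, 9, -4] = 4

Answer: 4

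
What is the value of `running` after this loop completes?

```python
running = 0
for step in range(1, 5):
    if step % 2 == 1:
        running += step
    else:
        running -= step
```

Add odd, subtract even
`running` takes the values: 0 → 1 → -1 → 2 → -2

Answer: -2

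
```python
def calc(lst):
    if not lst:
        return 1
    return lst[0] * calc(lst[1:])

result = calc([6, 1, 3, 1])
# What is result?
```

Product over [6, 1, 3, 1] = 6 * 1 * 3 * 1 = 18

Answer: 18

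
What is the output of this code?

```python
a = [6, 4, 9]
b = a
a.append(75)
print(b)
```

Key concept: basic list aliasing.
Step by step:
`a = [6, 4, 9]` → a = [6, 4, 9]
`b = a` → b = [6, 4, 9] (same object as a)
`a.append(75)` → a = [6, 4, 9, 75] (same object as b); b = [6, 4, 9, 75] (same object as a)
`print(b)` → prints [6, 4, 9, 75]

Answer: [6, 4, 9, 75]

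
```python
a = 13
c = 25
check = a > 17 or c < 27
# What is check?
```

Trace:
`a = 13` → a = 13
`c = 25` → c = 25
`check = a > 17 or c < 27` → check = True
So check = True

Answer: True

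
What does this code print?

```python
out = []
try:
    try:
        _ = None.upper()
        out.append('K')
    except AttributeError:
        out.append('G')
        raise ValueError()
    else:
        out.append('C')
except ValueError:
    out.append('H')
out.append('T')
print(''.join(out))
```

Execution trace: 'G' (inner except AttributeError) → 'H' (outer except ValueError) → 'T' (after the try/except). Output: GHT

Answer: GHT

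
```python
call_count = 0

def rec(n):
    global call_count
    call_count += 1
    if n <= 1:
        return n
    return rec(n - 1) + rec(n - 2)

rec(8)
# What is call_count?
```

Calls(n) = 1 + Calls(n-1) + Calls(n-2); Calls(0)=Calls(1)=1. For n=8 this gives 67.

Answer: 67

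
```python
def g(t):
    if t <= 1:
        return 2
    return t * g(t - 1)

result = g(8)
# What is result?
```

g(8) = 8 * 7 * 6 * 5 * 4 * 3 * 2 * 2 = 80640

Answer: 80640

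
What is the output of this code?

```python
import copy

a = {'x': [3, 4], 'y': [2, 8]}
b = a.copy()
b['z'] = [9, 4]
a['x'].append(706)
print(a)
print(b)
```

Key concept: shallow copy of dict with mutable values.
Step by step:
`a = {'x': [3, 4], 'y': [2, 8]}` → a = {'x': [3, 4], 'y': [2, 8]}
`b = a.copy()` → b = {'x': [3, 4], 'y': [2, 8]}
`b['z'] = [9, 4]` → b = {'x': [3, 4], 'y': [2, 8], 'z': [9, 4]}
`a['x'].append(706)` → a = {'x': [3, 4, 706], 'y': [2, 8]}; b = {'x': [3, 4, 706], 'y': [2, 8], 'z': [9, 4]}
`print(a)` → prints {'x': [3, 4, 706], 'y': [2, 8]}
`print(b)` → prints {'x': [3, 4, 706], 'y': [2, 8], 'z': [9, 4]}

Answer:
{'x': [3, 4, 706], 'y': [2, 8]}
{'x': [3, 4, 706], 'y': [2, 8], 'z': [9, 4]}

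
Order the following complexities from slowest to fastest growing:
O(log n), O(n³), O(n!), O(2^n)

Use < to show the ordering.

Ordered by growth rate: O(log n) < O(n³) < O(2^n) < O(n!)

Answer: O(log n) < O(n³) < O(2^n) < O(n!)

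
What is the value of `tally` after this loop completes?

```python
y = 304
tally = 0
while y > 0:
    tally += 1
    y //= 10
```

Count digits by repeated division by 10
`tally` takes the values: 0 → 1 → 2 → 3

Answer: 3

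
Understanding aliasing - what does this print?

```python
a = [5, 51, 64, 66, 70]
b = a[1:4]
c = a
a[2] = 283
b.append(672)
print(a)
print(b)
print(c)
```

Key concept: slice vs alias.
Step by step:
`a = [5, 51, 64, 66, 70]` → a = [5, 51, 64, 66, 70]
`b = a[1:4]` → b = [51, 64, 66]
`c = a` → c = [5, 51, 64, 66, 70] (same object as a)
`a[2] = 283` → a = [5, 51, 283, 66, 70] (same object as c); c = [5, 51, 283, 66, 70] (same object as a)
`b.append(672)` → b = [51, 64, 66, 672]
`print(a)` → prints [5, 51, 283, 66, 70]
`print(b)` → prints [51, 64, 66, 672]
`print(c)` → prints [5, 51, 283, 66, 70]

Answer:
[5, 51, 283, 66, 70]
[51, 64, 66, 672]
[5, 51, 283, 66, 70]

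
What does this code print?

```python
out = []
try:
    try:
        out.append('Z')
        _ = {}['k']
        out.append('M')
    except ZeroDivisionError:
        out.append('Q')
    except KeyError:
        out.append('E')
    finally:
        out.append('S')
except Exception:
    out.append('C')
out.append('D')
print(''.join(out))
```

Execution trace: 'Z' (inner try body) → 'E' (inner except KeyError) → 'S' (inner finally) → 'D' (after the try/except). Output: ZESD

Answer: ZESD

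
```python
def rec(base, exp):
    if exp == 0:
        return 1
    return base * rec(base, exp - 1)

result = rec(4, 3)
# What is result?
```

rec(4, 3) = 4 * 4 * 4 = 64

Answer: 64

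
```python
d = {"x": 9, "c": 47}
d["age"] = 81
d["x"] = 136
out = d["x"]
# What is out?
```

Trace:
`d = {"x": 9, "c": 47}` → d = {'x': 9, 'c': 47}
`d["age"] = 81` → d = {'x': 9, 'c': 47, 'age': 81}
`d["x"] = 136` → d = {'x': 136, 'c': 47, 'age': 81}
`out = d["x"]` → out = 136
So out = 136

Answer: 136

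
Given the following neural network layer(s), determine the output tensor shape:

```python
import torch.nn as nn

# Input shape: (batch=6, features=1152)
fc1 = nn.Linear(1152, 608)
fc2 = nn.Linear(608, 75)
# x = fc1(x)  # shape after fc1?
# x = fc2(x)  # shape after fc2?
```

Input: (6, 1152) -> after fc1: (6, 608) -> Output: (6, 75)

Answer: (6, 75)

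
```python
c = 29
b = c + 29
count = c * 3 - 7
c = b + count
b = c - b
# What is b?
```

Trace:
`c = 29` → c = 29
`b = c + 29` → b = 58
`count = c * 3 - 7` → count = 80
`c = b + count` → c = 138
`b = c - b` → b = 80
So b = 80

Answer: 80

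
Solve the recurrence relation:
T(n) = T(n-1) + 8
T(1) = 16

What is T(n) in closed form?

Unrolling: T(n) = T(1) + 8·(n-1) = 16 + 8(n-1) = 8n + 8.

Answer: T(n) = 8n + 8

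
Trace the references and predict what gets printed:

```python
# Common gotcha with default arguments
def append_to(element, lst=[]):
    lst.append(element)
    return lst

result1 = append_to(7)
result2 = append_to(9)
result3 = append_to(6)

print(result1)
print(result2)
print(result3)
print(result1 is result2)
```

Key concept: mutable default argument gotcha.
Step by step:
`result1 = append_to(7)` → result1 = [7]
`result2 = append_to(9)` → result1 = [7, 9] (same object as result2); result2 = [7, 9] (same object as result1)
`result3 = append_to(6)` → result1 = [7, 9, 6] (same object as result2, result3); result2 = [7, 9, 6] (same object as result1, result3); result3 = [7, 9, 6] (same object as result1, result2)
`print(result1)` → prints [7, 9, 6]
`print(result2)` → prints [7, 9, 6]
`print(result3)` → prints [7, 9, 6]
`print(result1 is result2)` → prints True

Answer:
[7, 9, 6]
[7, 9, 6]
[7, 9, 6]
True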